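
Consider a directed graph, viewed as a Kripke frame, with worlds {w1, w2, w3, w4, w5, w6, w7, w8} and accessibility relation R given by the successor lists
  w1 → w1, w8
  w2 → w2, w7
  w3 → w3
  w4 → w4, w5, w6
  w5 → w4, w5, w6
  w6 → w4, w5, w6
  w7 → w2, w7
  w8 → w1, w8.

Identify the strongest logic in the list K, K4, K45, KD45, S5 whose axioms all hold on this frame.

Transitive (axiom 4): yes — every two-step R-path is closed by a direct edge.
Euclidean (axiom 5): yes — any two successors of a common world are R-related.
Serial (axiom D): yes — every world has a successor (e.g. w1 R w1).
Reflexive (axiom T): yes — every world is R-related to itself.
So F validates K, K4, K45, KD45, S5. The strongest is S5.

S5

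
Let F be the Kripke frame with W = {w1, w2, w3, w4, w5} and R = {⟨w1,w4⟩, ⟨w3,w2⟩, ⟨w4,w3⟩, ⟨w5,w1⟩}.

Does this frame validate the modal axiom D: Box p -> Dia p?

Axiom D corresponds to the accessibility relation being serial.
Serial: no — w2 has no R-successor.

No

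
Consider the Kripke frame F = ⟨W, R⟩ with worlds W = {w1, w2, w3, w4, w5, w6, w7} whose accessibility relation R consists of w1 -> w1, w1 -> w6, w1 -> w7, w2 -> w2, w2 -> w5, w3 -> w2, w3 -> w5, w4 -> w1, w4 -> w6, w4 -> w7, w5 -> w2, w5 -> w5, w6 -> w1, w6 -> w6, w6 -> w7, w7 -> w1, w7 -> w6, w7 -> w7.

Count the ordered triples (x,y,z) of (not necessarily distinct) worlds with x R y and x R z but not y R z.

0

R is Euclidean; there are no such tuples.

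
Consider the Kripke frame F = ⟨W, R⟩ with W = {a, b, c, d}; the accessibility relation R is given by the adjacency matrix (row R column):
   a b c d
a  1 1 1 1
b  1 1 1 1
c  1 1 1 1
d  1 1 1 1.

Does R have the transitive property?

Yes

Transitive: yes — every two-step R-path is closed by a direct edge.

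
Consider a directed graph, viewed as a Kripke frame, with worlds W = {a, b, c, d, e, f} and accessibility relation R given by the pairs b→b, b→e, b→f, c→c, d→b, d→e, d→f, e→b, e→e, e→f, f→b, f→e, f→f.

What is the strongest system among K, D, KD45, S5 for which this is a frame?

Serial (axiom D): no — a has no R-successor.
Euclidean (axiom 5): yes — any two successors of a common world are R-related.
Transitive (axiom 4): yes — every two-step R-path is closed by a direct edge.
Reflexive (axiom T): no — a is not related to itself.
So F validates K; D would additionally require R to be serial. The strongest is K.

K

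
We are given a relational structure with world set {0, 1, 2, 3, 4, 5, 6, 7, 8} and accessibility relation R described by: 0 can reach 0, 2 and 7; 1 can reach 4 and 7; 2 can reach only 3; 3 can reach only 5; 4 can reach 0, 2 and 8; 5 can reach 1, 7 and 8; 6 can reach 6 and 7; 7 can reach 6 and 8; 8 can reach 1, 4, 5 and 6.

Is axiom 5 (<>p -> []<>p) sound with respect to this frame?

By correspondence theory, 5 is valid on a frame iff R is Euclidean.
Euclidean: no — 0 R 2 and 0 R 7, but not 2 R 7.

No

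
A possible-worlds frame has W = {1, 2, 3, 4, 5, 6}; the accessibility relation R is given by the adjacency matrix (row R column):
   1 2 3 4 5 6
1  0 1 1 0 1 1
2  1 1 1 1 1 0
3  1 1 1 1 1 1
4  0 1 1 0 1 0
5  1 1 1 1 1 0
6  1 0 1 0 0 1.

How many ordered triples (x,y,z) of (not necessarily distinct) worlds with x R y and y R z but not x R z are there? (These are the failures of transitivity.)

23

Enumerating: (1,2,1), (1,2,4), (1,3,1), (1,3,4), (1,5,1), (1,5,4), (1,6,1), (2,1,6), (2,3,6), (4,2,1), (4,2,4), (4,3,1), … and 11 more.
Total: 23.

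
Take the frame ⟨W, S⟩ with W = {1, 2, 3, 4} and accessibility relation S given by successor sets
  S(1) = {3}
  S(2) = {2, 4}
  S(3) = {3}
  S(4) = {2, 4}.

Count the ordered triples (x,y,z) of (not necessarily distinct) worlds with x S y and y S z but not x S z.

S is transitive; there are no such tuples.

0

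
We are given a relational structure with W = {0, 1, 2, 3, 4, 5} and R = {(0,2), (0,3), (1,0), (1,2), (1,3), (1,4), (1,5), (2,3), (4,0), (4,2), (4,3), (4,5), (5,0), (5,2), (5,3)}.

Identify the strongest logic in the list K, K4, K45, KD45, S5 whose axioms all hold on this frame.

Transitive (axiom 4): yes — every two-step R-path is closed by a direct edge.
Euclidean (axiom 5): no — 0 R 3 and 0 R 2, but not 3 R 2.
Serial (axiom D): no — 3 has no R-successor.
Reflexive (axiom T): no — 0 is not related to itself.
So F validates K, K4; K45 would additionally require R to be Euclidean. The strongest is K4.

K4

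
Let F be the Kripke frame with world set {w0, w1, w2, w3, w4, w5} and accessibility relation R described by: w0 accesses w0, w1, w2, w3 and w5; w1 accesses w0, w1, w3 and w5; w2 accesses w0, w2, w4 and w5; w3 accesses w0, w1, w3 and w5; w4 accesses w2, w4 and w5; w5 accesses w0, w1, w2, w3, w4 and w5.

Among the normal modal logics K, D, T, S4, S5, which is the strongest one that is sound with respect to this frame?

T

Serial (axiom D): yes — every world has a successor (e.g. w0 R w0).
Reflexive (axiom T): yes — every world is R-related to itself.
Transitive (axiom 4): no — w0 R w2 and w2 R w4, but not w0 R w4.
Euclidean (axiom 5): no — w0 R w1 and w0 R w2, but not w1 R w2.
So F validates K, D, T; S4 would additionally require R to be transitive. The strongest is T.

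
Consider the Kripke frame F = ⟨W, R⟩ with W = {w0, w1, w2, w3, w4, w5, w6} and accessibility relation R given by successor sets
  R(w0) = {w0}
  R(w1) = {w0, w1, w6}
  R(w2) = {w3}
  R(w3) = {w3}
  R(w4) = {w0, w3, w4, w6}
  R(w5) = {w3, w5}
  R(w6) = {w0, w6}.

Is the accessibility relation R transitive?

Transitive: yes — every two-step R-path is closed by a direct edge.

Yes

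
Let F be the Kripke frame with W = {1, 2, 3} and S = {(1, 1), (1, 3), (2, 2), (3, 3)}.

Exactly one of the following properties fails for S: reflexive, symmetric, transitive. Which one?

Reflexive: yes — every world is S-related to itself.
Symmetric: no — 1 S 3 but not 3 S 1.
Transitive: yes — every two-step S-path is closed by a direct edge.
Only symmetric fails.

symmetric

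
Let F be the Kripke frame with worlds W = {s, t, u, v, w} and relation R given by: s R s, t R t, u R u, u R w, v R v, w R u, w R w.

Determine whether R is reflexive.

Yes

Reflexive: yes — every world is R-related to itself.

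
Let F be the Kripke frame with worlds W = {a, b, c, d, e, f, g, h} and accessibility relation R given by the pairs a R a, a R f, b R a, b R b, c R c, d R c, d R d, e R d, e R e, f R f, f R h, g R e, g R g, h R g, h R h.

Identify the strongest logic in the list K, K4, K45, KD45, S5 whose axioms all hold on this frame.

K

Transitive (axiom 4): no — a R f and f R h, but not a R h.
Euclidean (axiom 5): no — a R f and a R a, but not f R a.
Serial (axiom D): yes — every world has a successor (e.g. a R a).
Reflexive (axiom T): yes — every world is R-related to itself.
So F validates K; K4 would additionally require R to be transitive. The strongest is K.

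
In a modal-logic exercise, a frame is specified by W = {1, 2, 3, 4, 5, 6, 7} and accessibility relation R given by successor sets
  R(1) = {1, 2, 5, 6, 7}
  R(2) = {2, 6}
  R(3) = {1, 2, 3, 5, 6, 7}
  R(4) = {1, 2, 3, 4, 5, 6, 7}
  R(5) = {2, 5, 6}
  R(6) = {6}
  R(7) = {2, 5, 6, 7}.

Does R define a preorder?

Reflexive: yes — every world is R-related to itself.
Transitive: yes — every two-step R-path is closed by a direct edge.
So R is a preorder.

Yes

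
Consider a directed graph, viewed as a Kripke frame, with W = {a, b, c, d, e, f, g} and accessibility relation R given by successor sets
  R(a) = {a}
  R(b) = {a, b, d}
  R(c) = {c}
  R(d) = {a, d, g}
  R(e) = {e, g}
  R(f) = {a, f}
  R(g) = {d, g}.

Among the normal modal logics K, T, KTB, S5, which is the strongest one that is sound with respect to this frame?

Reflexive (axiom T): yes — every world is R-related to itself.
Symmetric (axiom B): no — b R a but not a R b.
Euclidean (axiom 5): no — b R a and b R d, but not a R d.
So F validates K, T; KTB would additionally require R to be symmetric. The strongest is T.

T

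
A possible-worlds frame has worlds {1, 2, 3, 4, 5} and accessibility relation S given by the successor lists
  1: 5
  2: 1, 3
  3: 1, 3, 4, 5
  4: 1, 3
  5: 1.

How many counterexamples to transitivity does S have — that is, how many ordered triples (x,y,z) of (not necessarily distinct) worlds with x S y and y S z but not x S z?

8

Enumerating: (1,5,1), (2,1,5), (2,3,4), (2,3,5), (4,1,5), (4,3,4), (4,3,5), (5,1,5).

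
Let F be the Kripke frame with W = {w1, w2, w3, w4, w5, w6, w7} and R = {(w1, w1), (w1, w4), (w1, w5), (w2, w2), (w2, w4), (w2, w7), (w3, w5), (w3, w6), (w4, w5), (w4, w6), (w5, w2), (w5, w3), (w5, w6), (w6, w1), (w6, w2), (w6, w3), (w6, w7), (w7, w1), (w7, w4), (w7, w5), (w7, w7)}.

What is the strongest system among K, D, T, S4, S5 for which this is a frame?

Serial (axiom D): yes — every world has a successor (e.g. w1 R w1).
Reflexive (axiom T): no — w3 is not related to itself.
Transitive (axiom 4): no — w1 R w4 and w4 R w6, but not w1 R w6.
Euclidean (axiom 5): no — w1 R w5 and w1 R w4, but not w5 R w4.
So F validates K, D; T would additionally require R to be reflexive. The strongest is D.

D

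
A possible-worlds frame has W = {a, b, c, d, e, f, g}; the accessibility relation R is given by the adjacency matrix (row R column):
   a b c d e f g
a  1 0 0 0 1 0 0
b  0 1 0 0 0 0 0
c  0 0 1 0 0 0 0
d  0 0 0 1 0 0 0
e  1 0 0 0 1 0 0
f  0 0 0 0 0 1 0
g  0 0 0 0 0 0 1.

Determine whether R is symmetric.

Yes

Symmetric: yes — every pair in R has its reverse in R.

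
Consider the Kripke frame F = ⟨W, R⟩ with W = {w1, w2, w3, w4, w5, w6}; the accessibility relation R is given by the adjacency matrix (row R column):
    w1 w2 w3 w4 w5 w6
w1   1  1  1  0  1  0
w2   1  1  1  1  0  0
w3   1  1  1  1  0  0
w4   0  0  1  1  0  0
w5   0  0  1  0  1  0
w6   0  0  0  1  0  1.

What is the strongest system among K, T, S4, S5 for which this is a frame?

Reflexive (axiom T): yes — every world is R-related to itself.
Transitive (axiom 4): no — w1 R w2 and w2 R w4, but not w1 R w4.
Euclidean (axiom 5): no — w1 R w2 and w1 R w5, but not w2 R w5.
So F validates K, T; S4 would additionally require R to be transitive. The strongest is T.

T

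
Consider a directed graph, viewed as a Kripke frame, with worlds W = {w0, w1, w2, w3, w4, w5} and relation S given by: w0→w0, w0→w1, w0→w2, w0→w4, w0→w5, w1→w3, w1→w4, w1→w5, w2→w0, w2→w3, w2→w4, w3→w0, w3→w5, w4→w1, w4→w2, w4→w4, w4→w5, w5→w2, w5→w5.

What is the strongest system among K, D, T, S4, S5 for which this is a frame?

Serial (axiom D): yes — every world has a successor (e.g. w0 S w0).
Reflexive (axiom T): no — w1 is not related to itself.
Transitive (axiom 4): no — w0 S w1 and w1 S w3, but not w0 S w3.
Euclidean (axiom 5): no — w0 S w1 and w0 S w2, but not w1 S w2.
So F validates K, D; T would additionally require S to be reflexive. The strongest is D.

D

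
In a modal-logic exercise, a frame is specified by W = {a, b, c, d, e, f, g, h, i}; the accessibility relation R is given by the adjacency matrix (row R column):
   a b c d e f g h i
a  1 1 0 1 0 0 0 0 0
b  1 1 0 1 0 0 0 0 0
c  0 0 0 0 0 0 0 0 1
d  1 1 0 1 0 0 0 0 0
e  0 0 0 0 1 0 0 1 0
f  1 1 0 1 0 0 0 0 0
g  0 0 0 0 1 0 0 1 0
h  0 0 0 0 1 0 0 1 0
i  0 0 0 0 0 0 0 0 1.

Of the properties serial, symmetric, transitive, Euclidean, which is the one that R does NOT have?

symmetric

Serial: yes — every world has a successor (e.g. a R a).
Symmetric: no — c R i but not i R c.
Transitive: yes — every two-step R-path is closed by a direct edge.
Euclidean: yes — any two successors of a common world are R-related.
Only symmetric fails.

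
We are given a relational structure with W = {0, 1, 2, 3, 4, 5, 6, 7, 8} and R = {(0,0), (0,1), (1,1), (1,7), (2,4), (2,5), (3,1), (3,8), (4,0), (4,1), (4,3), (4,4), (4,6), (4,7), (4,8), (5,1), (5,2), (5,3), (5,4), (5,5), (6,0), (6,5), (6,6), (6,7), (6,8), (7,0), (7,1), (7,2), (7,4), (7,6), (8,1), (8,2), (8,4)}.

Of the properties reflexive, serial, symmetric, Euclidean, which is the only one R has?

serial

Reflexive: no — 2 is not related to itself.
Serial: yes — every world has a successor (e.g. 0 R 0).
Symmetric: no — 0 R 1 but not 1 R 0.
Euclidean: no — 2 R 4 and 2 R 5, but not 4 R 5.
Only serial holds.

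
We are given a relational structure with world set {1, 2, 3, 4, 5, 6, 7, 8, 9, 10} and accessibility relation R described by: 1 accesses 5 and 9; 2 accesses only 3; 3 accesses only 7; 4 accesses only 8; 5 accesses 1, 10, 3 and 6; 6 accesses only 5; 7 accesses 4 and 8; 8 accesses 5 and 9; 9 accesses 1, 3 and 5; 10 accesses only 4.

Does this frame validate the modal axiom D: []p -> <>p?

By correspondence theory, D is valid on a frame iff R is serial.
Serial: yes — every world has a successor (e.g. 1 R 5).

Yes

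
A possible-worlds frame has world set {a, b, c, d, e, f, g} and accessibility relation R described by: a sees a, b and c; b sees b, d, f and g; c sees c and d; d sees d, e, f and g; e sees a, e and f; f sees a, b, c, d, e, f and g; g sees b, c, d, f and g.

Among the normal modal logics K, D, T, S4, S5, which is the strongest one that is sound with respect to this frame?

Serial (axiom D): yes — every world has a successor (e.g. a R a).
Reflexive (axiom T): yes — every world is R-related to itself.
Transitive (axiom 4): no — a R b and b R d, but not a R d.
Euclidean (axiom 5): no — a R b and a R c, but not b R c.
So F validates K, D, T; S4 would additionally require R to be transitive. The strongest is T.

T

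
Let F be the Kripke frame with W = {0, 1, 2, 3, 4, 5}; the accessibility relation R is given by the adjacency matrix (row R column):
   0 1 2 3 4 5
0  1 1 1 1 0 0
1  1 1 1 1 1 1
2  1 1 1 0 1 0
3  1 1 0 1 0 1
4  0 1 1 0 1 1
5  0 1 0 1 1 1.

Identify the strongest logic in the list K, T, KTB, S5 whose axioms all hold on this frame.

Reflexive (axiom T): yes — every world is R-related to itself.
Symmetric (axiom B): yes — every pair in R has its reverse in R.
Euclidean (axiom 5): no — 0 R 2 and 0 R 3, but not 2 R 3.
So F validates K, T, KTB; S5 would additionally require R to be Euclidean. The strongest is KTB.

KTB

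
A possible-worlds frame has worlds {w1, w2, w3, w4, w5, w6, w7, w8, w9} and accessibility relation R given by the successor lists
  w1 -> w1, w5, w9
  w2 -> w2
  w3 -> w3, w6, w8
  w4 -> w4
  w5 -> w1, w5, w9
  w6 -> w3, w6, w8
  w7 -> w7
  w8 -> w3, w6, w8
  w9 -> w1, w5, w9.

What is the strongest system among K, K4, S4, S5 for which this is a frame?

S5

Transitive (axiom 4): yes — every two-step R-path is closed by a direct edge.
Reflexive (axiom T): yes — every world is R-related to itself.
Euclidean (axiom 5): yes — any two successors of a common world are R-related.
So F validates K, K4, S4, S5. The strongest is S5.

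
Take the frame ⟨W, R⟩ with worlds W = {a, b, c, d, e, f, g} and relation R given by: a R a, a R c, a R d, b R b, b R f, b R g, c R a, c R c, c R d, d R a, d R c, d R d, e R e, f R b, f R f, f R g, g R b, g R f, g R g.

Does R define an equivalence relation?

Reflexive: yes — every world is R-related to itself.
Symmetric: yes — every pair in R has its reverse in R.
Transitive: yes — every two-step R-path is closed by a direct edge.
So R is an equivalence relation.

Yes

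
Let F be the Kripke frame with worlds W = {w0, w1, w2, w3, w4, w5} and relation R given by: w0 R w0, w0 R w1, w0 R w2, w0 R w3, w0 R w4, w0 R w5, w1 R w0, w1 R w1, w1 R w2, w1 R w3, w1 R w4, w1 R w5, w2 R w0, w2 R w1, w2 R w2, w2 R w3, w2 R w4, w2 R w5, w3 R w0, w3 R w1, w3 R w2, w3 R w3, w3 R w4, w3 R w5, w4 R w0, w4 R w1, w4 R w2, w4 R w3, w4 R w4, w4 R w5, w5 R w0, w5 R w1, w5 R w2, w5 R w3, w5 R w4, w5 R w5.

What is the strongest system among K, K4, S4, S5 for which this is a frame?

S5

Transitive (axiom 4): yes — every two-step R-path is closed by a direct edge.
Reflexive (axiom T): yes — every world is R-related to itself.
Euclidean (axiom 5): yes — any two successors of a common world are R-related.
So F validates K, K4, S4, S5. The strongest is S5.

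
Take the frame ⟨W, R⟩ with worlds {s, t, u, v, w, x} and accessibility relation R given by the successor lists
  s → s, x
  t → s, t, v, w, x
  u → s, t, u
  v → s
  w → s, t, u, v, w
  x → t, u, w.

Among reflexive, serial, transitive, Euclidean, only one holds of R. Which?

Reflexive: no — v is not related to itself.
Serial: yes — every world has a successor (e.g. s R s).
Transitive: no — s R x and x R t, but not s R t.
Euclidean: no — t R s and t R v, but not s R v.
Only serial holds.

serial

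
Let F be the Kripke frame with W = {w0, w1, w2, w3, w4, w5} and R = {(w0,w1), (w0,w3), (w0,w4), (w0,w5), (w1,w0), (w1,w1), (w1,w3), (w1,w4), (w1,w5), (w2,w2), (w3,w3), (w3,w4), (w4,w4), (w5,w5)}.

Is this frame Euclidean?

Euclidean: no — w0 R w3 and w0 R w1, but not w3 R w1.

No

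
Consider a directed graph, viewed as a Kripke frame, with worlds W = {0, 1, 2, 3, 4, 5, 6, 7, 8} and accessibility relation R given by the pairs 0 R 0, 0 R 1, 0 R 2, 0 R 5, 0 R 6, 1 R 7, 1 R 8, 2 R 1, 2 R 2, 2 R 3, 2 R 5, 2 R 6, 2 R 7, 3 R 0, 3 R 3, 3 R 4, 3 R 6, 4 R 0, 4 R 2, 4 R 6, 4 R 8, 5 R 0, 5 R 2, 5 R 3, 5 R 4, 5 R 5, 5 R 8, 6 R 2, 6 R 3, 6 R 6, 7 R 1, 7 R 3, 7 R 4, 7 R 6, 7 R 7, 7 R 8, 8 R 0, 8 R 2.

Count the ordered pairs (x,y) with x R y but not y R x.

Enumerating: (0,1), (0,2), (0,6), (1,8), (2,1), (2,3), (2,7), (3,0), (3,4), (4,0), (4,2), (4,6), … and 10 more.
Total: 22.

22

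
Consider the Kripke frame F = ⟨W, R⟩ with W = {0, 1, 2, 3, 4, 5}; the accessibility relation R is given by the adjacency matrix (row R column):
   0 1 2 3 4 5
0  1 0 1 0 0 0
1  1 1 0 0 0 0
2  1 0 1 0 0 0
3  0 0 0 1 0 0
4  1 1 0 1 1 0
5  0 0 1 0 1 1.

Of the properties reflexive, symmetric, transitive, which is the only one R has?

Reflexive: yes — every world is R-related to itself.
Symmetric: no — 1 R 0 but not 0 R 1.
Transitive: no — 1 R 0 and 0 R 2, but not 1 R 2.
Only reflexive holds.

reflexive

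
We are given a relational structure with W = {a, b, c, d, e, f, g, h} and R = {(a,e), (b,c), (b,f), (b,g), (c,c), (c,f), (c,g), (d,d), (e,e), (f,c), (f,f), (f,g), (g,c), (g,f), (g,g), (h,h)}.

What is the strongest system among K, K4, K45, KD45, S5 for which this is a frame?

KD45

Transitive (axiom 4): yes — every two-step R-path is closed by a direct edge.
Euclidean (axiom 5): yes — any two successors of a common world are R-related.
Serial (axiom D): yes — every world has a successor (e.g. a R e).
Reflexive (axiom T): no — a is not related to itself.
So F validates K, K4, K45, KD45; S5 would additionally require R to be reflexive. The strongest is KD45.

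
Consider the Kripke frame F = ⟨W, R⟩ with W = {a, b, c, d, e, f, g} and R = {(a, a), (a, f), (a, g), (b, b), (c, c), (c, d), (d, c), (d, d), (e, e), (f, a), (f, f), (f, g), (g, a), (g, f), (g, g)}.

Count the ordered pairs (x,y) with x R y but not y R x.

0

R is symmetric; there are no such tuples.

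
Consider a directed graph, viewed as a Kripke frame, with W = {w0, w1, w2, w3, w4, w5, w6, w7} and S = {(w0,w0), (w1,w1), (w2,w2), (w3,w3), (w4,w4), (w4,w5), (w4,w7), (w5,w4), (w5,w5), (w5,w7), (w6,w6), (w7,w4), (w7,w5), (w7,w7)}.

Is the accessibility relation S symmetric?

Yes

Symmetric: yes — every pair in S has its reverse in S.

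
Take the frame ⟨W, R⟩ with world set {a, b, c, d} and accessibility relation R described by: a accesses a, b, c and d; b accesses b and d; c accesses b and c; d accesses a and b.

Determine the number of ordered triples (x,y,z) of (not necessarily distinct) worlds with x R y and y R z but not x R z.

Enumerating: (b,d,a), (c,b,d), (d,a,c), (d,a,d), (d,b,d).

5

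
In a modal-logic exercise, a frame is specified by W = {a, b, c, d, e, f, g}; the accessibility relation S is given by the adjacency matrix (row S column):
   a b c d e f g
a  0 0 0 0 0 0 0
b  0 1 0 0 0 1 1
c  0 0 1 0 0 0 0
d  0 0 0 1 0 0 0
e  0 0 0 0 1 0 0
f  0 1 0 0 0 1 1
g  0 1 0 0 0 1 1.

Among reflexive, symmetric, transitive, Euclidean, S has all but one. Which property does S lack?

Reflexive: no — a is not related to itself.
Symmetric: yes — every pair in S has its reverse in S.
Transitive: yes — every two-step S-path is closed by a direct edge.
Euclidean: yes — any two successors of a common world are S-related.
Only reflexive fails.

reflexive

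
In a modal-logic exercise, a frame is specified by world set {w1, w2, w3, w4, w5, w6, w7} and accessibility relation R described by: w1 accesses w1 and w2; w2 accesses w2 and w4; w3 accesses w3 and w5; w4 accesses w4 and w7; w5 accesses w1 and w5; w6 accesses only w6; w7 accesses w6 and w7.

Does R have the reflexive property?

Reflexive: yes — every world is R-related to itself.

Yes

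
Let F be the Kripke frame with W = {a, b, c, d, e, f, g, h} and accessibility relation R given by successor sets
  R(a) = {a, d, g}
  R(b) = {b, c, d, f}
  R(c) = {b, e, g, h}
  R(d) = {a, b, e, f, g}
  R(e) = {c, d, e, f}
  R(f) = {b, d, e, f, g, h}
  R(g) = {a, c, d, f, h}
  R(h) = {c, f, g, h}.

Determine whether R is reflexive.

No

Reflexive: no — c is not related to itself.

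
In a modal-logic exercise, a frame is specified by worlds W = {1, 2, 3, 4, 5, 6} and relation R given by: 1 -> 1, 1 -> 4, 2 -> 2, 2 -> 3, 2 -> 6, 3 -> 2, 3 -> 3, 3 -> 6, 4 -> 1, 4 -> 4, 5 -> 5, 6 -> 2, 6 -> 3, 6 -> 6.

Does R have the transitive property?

Yes

Transitive: yes — every two-step R-path is closed by a direct edge.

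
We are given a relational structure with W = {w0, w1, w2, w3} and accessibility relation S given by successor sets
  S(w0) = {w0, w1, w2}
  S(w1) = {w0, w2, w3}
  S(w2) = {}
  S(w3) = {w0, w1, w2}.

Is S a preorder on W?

Reflexive: no — w1 is not related to itself.
Transitive: no — w0 S w1 and w1 S w3, but not w0 S w3.
So S is not a preorder.

No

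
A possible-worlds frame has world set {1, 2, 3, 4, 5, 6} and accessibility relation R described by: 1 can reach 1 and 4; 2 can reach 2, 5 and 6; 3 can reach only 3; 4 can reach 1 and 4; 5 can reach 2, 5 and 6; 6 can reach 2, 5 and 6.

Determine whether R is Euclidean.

Yes

Euclidean: yes — any two successors of a common world are R-related.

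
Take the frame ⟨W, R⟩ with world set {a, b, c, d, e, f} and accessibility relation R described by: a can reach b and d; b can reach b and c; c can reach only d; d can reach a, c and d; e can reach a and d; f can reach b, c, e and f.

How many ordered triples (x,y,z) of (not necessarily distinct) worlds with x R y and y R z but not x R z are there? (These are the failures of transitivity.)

12

Enumerating: (a,b,c), (a,d,a), (a,d,c), (b,c,d), (c,d,a), (c,d,c), (d,a,b), (e,a,b), (e,d,c), (f,c,d), (f,e,a), (f,e,d).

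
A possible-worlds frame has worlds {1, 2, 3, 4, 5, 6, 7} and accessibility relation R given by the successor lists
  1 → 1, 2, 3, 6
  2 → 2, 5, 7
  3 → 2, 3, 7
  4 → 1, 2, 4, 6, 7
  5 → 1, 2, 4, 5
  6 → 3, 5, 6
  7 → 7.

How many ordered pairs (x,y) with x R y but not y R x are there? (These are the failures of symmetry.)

Enumerating: (1,2), (1,3), (1,6), (2,7), (3,2), (3,7), (4,1), (4,2), (4,6), (4,7), (5,1), (5,4), (6,3), (6,5).

14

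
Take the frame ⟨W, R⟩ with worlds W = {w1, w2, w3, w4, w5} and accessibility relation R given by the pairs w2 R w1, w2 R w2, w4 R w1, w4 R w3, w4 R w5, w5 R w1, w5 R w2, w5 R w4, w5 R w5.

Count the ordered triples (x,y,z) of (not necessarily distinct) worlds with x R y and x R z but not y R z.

17

Enumerating: (w2,w1,w1), (w2,w1,w2), (w4,w1,w1), (w4,w1,w3), (w4,w1,w5), (w4,w3,w1), (w4,w3,w3), (w4,w3,w5), (w4,w5,w3), (w5,w1,w1), (w5,w1,w2), (w5,w1,w4), (w5,w1,w5), (w5,w2,w4), (w5,w2,w5), (w5,w4,w2), (w5,w4,w4).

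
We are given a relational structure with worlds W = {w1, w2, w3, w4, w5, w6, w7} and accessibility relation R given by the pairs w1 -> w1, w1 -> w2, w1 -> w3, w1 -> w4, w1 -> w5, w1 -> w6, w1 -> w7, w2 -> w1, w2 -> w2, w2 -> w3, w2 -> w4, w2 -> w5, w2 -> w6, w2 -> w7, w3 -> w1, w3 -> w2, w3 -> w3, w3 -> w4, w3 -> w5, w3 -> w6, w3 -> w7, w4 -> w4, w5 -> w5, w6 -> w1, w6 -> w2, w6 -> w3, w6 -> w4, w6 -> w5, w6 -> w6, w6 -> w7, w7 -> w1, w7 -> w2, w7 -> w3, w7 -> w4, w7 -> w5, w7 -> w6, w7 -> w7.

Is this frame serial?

Yes

Serial: yes — every world has a successor (e.g. w1 R w1).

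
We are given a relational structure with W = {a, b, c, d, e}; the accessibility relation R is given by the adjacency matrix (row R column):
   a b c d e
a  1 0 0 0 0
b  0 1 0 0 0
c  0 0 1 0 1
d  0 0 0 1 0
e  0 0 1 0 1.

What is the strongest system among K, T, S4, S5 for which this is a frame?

S5

Reflexive (axiom T): yes — every world is R-related to itself.
Transitive (axiom 4): yes — every two-step R-path is closed by a direct edge.
Euclidean (axiom 5): yes — any two successors of a common world are R-related.
So F validates K, T, S4, S5. The strongest is S5.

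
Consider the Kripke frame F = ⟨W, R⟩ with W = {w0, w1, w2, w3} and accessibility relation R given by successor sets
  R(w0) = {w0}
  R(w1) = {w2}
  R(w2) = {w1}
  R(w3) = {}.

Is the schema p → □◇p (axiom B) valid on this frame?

Yes

The schema B characterises exactly the symmetric frames.
Symmetric: yes — every pair in R has its reverse in R.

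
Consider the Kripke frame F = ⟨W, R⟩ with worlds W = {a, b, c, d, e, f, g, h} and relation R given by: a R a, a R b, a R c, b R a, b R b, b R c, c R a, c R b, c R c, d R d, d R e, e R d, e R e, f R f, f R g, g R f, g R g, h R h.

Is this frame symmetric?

Symmetric: yes — every pair in R has its reverse in R.

Yes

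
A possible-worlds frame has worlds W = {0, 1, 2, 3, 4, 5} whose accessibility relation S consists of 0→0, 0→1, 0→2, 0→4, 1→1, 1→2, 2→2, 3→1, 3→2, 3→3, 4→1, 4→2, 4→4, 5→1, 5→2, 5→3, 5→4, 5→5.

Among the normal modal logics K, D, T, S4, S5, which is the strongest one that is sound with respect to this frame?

S4

Serial (axiom D): yes — every world has a successor (e.g. 0 S 0).
Reflexive (axiom T): yes — every world is S-related to itself.
Transitive (axiom 4): yes — every two-step S-path is closed by a direct edge.
Euclidean (axiom 5): no — 0 S 1 and 0 S 4, but not 1 S 4.
So F validates K, D, T, S4; S5 would additionally require S to be Euclidean. The strongest is S4.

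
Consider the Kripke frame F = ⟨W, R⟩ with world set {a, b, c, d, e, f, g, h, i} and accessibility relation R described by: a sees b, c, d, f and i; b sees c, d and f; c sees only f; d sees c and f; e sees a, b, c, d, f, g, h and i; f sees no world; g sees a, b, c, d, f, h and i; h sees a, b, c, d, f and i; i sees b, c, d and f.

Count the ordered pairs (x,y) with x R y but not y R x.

Enumerating: (a,b), (a,c), (a,d), (a,f), (a,i), (b,c), (b,d), (b,f), (c,f), (d,c), (d,f), (e,a), … and 24 more.
Total: 36.

36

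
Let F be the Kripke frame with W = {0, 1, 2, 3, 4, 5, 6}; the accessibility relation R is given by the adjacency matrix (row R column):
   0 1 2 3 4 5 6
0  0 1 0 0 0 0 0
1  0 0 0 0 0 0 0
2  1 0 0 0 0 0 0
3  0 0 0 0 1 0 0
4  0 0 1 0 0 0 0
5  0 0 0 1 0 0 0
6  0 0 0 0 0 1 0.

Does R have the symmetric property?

Symmetric: no — 0 R 1 but not 1 R 0.

No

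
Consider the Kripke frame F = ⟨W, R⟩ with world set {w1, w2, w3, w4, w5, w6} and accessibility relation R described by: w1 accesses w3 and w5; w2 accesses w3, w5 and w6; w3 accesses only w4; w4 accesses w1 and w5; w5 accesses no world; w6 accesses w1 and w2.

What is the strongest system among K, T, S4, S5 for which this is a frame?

Reflexive (axiom T): no — w1 is not related to itself.
Transitive (axiom 4): no — w1 R w3 and w3 R w4, but not w1 R w4.
Euclidean (axiom 5): no — w1 R w3 and w1 R w5, but not w3 R w5.
So F validates K; T would additionally require R to be reflexive. The strongest is K.

K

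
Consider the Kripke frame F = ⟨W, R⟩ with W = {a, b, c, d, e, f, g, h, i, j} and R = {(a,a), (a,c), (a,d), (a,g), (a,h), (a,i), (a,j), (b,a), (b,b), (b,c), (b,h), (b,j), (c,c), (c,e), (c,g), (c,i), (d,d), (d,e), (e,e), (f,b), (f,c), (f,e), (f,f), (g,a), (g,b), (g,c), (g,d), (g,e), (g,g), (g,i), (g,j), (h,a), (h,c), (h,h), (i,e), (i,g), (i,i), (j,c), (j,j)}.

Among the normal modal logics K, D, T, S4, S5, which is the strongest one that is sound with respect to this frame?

T

Serial (axiom D): yes — every world has a successor (e.g. a R a).
Reflexive (axiom T): yes — every world is R-related to itself.
Transitive (axiom 4): no — a R c and c R e, but not a R e.
Euclidean (axiom 5): no — a R c and a R d, but not c R d.
So F validates K, D, T; S4 would additionally require R to be transitive. The strongest is T.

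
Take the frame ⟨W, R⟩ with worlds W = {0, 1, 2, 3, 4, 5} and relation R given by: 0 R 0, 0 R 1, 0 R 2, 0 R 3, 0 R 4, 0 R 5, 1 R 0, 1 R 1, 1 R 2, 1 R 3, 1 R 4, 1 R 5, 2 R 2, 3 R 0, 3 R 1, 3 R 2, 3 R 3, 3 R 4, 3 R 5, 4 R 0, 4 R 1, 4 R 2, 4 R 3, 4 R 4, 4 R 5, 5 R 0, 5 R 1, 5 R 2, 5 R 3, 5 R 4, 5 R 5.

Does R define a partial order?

No

Reflexive: yes — every world is R-related to itself.
Transitive: yes — every two-step R-path is closed by a direct edge.
Antisymmetric: no — 0 R 1 and 1 R 0 with 0 ≠ 1.
So R is not a partial order.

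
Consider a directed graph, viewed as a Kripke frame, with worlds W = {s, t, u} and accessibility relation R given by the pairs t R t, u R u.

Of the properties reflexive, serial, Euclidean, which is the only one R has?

Euclidean

Reflexive: no — s is not related to itself.
Serial: no — s has no R-successor.
Euclidean: yes — any two successors of a common world are R-related.
Only Euclidean holds.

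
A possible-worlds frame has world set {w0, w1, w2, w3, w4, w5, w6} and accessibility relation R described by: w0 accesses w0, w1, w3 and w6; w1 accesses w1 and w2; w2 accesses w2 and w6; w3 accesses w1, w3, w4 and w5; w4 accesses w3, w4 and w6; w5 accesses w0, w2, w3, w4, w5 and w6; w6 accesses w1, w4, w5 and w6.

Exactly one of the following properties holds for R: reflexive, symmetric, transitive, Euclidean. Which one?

Reflexive: yes — every world is R-related to itself.
Symmetric: no — w0 R w1 but not w1 R w0.
Transitive: no — w0 R w1 and w1 R w2, but not w0 R w2.
Euclidean: no — w0 R w1 and w0 R w3, but not w1 R w3.
Only reflexive holds.

reflexive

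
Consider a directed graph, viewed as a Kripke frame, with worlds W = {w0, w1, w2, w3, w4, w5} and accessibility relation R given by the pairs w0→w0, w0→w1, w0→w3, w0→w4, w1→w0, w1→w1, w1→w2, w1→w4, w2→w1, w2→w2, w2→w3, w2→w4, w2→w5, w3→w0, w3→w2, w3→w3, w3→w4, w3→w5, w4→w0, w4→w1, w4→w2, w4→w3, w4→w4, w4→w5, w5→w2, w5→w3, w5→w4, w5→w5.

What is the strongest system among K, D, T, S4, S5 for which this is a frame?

Serial (axiom D): yes — every world has a successor (e.g. w0 R w0).
Reflexive (axiom T): yes — every world is R-related to itself.
Transitive (axiom 4): no — w0 R w1 and w1 R w2, but not w0 R w2.
Euclidean (axiom 5): no — w0 R w1 and w0 R w3, but not w1 R w3.
So F validates K, D, T; S4 would additionally require R to be transitive. The strongest is T.

T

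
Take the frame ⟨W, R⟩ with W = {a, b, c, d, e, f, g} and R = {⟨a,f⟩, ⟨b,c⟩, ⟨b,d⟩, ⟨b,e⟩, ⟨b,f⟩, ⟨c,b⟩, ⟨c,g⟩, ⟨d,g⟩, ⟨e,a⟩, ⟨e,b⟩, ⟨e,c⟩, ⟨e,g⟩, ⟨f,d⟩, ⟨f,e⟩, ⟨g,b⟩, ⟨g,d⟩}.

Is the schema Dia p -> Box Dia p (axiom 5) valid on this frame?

Axiom 5 corresponds to the accessibility relation being Euclidean.
Euclidean: no — b R c and b R d, but not c R d.

No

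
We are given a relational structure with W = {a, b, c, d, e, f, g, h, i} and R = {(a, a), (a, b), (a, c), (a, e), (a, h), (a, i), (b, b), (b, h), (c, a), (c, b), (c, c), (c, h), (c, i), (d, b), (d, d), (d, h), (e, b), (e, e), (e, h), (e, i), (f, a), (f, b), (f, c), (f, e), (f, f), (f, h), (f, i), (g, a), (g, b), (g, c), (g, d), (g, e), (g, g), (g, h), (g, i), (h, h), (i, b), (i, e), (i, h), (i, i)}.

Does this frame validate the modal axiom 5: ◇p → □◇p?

No

Axiom 5 corresponds to the accessibility relation being Euclidean.
Euclidean: no — a R b and a R c, but not b R c.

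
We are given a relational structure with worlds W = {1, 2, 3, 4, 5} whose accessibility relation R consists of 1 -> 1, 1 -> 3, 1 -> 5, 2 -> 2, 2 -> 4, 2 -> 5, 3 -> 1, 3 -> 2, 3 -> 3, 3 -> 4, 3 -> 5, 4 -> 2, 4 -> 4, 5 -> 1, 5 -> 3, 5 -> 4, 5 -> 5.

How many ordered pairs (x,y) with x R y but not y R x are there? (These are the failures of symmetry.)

Enumerating: (2,5), (3,2), (3,4), (5,4).

4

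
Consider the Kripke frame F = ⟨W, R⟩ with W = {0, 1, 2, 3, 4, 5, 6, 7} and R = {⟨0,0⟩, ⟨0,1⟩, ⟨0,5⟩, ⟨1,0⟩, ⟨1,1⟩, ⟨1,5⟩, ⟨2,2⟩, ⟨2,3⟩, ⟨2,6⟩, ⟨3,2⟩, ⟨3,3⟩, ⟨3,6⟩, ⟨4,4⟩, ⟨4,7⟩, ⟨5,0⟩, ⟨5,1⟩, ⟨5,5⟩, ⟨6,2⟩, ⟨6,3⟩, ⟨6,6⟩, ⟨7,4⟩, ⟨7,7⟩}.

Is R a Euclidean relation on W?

Euclidean: yes — any two successors of a common world are R-related.

Yes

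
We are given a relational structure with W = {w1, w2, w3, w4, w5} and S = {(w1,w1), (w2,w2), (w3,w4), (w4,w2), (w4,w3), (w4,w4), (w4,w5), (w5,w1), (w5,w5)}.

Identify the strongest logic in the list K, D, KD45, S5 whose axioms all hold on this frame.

Serial (axiom D): yes — every world has a successor (e.g. w1 S w1).
Euclidean (axiom 5): no — w4 S w2 and w4 S w3, but not w2 S w3.
Transitive (axiom 4): no — w3 S w4 and w4 S w2, but not w3 S w2.
Reflexive (axiom T): no — w3 is not related to itself.
So F validates K, D; KD45 would additionally require S to be Euclidean and transitive. The strongest is D.

D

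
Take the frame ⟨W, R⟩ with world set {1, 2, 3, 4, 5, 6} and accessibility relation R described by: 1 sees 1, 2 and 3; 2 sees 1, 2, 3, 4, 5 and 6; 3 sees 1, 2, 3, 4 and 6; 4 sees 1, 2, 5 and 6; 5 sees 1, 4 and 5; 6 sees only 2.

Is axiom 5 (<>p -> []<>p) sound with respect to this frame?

No

By correspondence theory, 5 is valid on a frame iff R is Euclidean.
Euclidean: no — 2 R 1 and 2 R 4, but not 1 R 4.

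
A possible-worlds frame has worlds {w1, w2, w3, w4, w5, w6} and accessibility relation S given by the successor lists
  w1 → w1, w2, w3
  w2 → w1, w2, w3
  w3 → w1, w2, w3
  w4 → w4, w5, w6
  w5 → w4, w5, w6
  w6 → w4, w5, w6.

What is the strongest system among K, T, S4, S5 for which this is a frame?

Reflexive (axiom T): yes — every world is S-related to itself.
Transitive (axiom 4): yes — every two-step S-path is closed by a direct edge.
Euclidean (axiom 5): yes — any two successors of a common world are S-related.
So F validates K, T, S4, S5. The strongest is S5.

S5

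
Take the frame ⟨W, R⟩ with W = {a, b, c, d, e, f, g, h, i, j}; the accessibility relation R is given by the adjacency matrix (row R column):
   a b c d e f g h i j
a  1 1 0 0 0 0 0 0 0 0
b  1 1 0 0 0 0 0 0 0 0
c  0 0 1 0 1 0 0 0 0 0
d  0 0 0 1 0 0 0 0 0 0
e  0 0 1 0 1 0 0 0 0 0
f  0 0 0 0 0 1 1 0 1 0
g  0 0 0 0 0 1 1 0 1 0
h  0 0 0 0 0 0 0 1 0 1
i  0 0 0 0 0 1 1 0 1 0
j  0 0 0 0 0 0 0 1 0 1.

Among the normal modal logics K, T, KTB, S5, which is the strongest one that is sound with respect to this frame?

S5

Reflexive (axiom T): yes — every world is R-related to itself.
Symmetric (axiom B): yes — every pair in R has its reverse in R.
Euclidean (axiom 5): yes — any two successors of a common world are R-related.
So F validates K, T, KTB, S5. The strongest is S5.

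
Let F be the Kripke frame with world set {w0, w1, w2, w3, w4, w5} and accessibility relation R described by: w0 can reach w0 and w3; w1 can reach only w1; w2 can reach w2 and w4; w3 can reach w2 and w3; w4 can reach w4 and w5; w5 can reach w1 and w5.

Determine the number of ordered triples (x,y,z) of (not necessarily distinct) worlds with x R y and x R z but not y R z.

5

Enumerating: (w0,w3,w0), (w2,w4,w2), (w3,w2,w3), (w4,w5,w4), (w5,w1,w5).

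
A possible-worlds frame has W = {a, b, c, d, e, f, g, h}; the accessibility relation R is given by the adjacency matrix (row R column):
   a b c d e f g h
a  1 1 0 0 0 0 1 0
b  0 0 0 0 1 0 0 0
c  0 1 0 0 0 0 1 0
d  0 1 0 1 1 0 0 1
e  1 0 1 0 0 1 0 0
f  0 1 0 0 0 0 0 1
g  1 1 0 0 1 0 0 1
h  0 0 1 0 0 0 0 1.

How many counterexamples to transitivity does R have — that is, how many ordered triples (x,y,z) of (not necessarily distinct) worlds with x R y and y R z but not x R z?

28

Enumerating: (a,b,e), (a,g,e), (a,g,h), (b,e,a), (b,e,c), (b,e,f), (c,b,e), (c,g,a), (c,g,e), (c,g,h), (d,e,a), (d,e,c), … and 16 more.
Total: 28.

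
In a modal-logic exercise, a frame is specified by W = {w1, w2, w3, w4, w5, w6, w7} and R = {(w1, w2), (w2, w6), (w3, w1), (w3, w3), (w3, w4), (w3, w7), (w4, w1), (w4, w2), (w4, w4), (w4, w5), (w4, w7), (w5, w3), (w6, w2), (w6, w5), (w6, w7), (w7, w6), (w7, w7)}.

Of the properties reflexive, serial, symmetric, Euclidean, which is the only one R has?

serial

Reflexive: no — w1 is not related to itself.
Serial: yes — every world has a successor (e.g. w1 R w2).
Symmetric: no — w1 R w2 but not w2 R w1.
Euclidean: no — w3 R w1 and w3 R w4, but not w1 R w4.
Only serial holds.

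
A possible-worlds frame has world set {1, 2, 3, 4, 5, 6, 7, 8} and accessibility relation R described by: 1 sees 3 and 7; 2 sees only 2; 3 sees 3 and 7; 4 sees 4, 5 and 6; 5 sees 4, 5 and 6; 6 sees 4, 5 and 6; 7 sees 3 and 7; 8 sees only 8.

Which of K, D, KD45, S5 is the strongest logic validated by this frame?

Serial (axiom D): yes — every world has a successor (e.g. 1 R 3).
Euclidean (axiom 5): yes — any two successors of a common world are R-related.
Transitive (axiom 4): yes — every two-step R-path is closed by a direct edge.
Reflexive (axiom T): no — 1 is not related to itself.
So F validates K, D, KD45; S5 would additionally require R to be reflexive. The strongest is KD45.

KD45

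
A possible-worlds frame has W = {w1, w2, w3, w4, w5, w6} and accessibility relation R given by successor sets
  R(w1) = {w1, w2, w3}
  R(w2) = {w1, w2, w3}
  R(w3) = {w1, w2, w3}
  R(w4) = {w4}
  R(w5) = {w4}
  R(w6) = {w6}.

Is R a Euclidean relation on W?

Euclidean: yes — any two successors of a common world are R-related.

Yes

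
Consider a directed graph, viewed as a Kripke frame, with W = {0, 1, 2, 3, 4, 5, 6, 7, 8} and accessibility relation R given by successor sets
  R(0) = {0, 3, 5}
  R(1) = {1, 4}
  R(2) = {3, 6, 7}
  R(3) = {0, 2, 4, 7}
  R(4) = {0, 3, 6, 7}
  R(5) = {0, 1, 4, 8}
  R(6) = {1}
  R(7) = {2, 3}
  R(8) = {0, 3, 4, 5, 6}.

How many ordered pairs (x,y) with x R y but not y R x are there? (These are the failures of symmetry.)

12

Enumerating: (1,4), (2,6), (4,0), (4,6), (4,7), (5,1), (5,4), (6,1), (8,0), (8,3), (8,4), (8,6).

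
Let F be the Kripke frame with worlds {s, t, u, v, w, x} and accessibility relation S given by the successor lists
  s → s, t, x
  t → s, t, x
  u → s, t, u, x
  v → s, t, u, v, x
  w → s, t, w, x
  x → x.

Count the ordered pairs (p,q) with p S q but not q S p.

Enumerating: (s,x), (t,x), (u,s), (u,t), (u,x), (v,s), (v,t), (v,u), (v,x), (w,s), (w,t), (w,x).

12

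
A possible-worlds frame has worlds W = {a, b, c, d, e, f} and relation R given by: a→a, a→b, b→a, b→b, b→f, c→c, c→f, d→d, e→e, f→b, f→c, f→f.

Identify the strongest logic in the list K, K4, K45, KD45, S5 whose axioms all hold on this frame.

Transitive (axiom 4): no — a R b and b R f, but not a R f.
Euclidean (axiom 5): no — b R a and b R f, but not a R f.
Serial (axiom D): yes — every world has a successor (e.g. a R a).
Reflexive (axiom T): yes — every world is R-related to itself.
So F validates K; K4 would additionally require R to be transitive. The strongest is K.

K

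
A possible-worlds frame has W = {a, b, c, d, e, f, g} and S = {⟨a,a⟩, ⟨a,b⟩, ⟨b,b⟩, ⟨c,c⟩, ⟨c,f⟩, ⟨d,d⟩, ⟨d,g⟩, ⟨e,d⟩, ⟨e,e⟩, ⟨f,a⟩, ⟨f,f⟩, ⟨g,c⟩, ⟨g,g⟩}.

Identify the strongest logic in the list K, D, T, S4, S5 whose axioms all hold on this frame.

T

Serial (axiom D): yes — every world has a successor (e.g. a S a).
Reflexive (axiom T): yes — every world is S-related to itself.
Transitive (axiom 4): no — c S f and f S a, but not c S a.
Euclidean (axiom 5): no — a S b and a S a, but not b S a.
So F validates K, D, T; S4 would additionally require S to be transitive. The strongest is T.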